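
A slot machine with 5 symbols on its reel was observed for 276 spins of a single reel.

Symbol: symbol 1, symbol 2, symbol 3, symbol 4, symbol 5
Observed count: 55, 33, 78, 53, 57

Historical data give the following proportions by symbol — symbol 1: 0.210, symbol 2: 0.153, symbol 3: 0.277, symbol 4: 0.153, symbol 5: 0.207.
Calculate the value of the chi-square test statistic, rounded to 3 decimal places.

4.947

Expected counts E_i = n·p_i: 276×0.210 = 57.96, 276×0.153 = 42.228, 276×0.277 = 76.452, 276×0.153 = 42.228, 276×0.207 = 57.132.
cat           O        E   (O−E)²/E
symbol 1     55    57.96     0.1512
symbol 2     33   42.228     2.0166
symbol 3     78   76.452     0.0313
symbol 4     53   42.228     2.7478
symbol 5     57   57.132     0.0003
Sum = 4.947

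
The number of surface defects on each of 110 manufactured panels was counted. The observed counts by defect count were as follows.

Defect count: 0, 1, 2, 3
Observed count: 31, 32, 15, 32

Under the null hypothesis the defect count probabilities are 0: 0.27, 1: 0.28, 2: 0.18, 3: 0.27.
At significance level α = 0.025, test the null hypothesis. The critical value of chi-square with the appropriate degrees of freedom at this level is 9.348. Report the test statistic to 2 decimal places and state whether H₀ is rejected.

Expected counts E_i = n·p_i: 110×0.27 = 29.7, 110×0.28 = 30.8, 110×0.18 = 19.8, 110×0.27 = 29.7.
0: (31 − 29.7)²/29.7 = 1.69/29.7 = 0.057
1: (32 − 30.8)²/30.8 = 1.44/30.8 = 0.047
2: (15 − 19.8)²/19.8 = 23.04/19.8 = 1.164
3: (32 − 29.7)²/29.7 = 5.29/29.7 = 0.178
Sum = 1.45
df = 3. Since 1.45 < 9.348, we do not reject H₀.

1.45; do not reject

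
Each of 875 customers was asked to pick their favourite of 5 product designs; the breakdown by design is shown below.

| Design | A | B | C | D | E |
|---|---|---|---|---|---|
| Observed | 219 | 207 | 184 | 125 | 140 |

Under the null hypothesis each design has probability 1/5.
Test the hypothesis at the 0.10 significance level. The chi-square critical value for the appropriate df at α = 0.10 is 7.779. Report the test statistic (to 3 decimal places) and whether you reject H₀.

38.663; reject

Under H₀ each category has probability 1/5, so each expected count is 875/5 = 175.
cat         O        E   (O−E)²/E
A         219      175    11.0629
B         207      175     5.8514
C         184      175     0.4629
D         125      175    14.2857
E         140      175     7.0000
Sum = 38.663
df = 4. Since 38.663 > 7.779, we reject H₀.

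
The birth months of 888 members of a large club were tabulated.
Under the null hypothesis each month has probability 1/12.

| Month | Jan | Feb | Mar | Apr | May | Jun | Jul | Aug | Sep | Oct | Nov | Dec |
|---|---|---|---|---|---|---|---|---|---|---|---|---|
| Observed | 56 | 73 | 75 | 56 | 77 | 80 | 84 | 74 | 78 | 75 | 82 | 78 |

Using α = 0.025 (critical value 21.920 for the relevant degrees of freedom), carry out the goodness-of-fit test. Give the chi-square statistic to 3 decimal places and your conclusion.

Expected count for each of the 12 categories: 888/12 = 74.
χ² = (56−74)²/74 + (73−74)²/74 + (75−74)²/74 + (56−74)²/74 + (77−74)²/74 + (80−74)²/74 + (84−74)²/74 + (74−74)²/74 + (78−74)²/74 + (75−74)²/74 + (82−74)²/74 + (78−74)²/74
   = 4.3784 + 0.0135 + 0.0135 + 4.3784 + 0.1216 + 0.4865 + 1.3514 + 0.0000 + 0.2162 + 0.0135 + 0.8649 + 0.2162
Sum = 12.054
df = 11. Since 12.054 < 21.920, we do not reject H₀.

12.054; do not reject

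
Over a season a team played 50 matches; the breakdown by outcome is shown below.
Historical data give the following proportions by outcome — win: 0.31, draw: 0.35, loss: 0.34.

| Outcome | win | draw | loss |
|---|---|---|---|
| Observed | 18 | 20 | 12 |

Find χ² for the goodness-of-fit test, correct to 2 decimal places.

Expected counts E_i = n·p_i: 50×0.31 = 15.5, 50×0.35 = 17.5, 50×0.34 = 17.
cat         O        E   (O−E)²/E
win        18     15.5      0.403
draw       20     17.5      0.357
loss       12       17      1.471
Sum = 2.23

2.23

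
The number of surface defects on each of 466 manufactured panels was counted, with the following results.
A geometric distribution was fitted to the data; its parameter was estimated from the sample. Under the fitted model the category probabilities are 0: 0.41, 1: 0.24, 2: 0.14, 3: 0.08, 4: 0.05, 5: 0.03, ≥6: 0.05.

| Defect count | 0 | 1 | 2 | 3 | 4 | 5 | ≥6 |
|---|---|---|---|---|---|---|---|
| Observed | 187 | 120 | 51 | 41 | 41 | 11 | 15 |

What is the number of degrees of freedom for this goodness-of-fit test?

5

There are k = 7 categories and 1 parameter estimated from the data, so df = 7 − 1 − 1 = 5.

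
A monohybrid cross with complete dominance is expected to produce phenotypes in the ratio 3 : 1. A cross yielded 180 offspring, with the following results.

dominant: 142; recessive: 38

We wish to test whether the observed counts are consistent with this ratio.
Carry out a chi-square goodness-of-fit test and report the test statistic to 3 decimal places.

Ratio total = 4. Expected counts: 180×3/4 = 135, 180×1/4 = 45.
χ² = (142−135)²/135 + (38−45)²/45
   = 0.3630 + 1.0889
Sum = 1.452

1.452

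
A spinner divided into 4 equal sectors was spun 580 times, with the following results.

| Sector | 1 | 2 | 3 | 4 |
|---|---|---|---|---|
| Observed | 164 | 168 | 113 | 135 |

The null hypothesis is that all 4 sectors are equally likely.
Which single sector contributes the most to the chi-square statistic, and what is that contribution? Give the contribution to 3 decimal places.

Expected count for each of the 4 categories: 580/4 = 145.
χ² = (164−145)²/145 + (168−145)²/145 + (113−145)²/145 + (135−145)²/145
   = 2.4897 + 3.6483 + 7.0621 + 0.6897
The largest term is for 3: 7.062.

3, 7.062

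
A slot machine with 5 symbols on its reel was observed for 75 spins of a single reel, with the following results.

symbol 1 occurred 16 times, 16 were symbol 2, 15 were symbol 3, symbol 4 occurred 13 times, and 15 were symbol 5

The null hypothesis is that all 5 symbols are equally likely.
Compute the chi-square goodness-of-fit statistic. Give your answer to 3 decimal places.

Expected count for each of the 5 categories: 75/5 = 15.
cat           O        E   (O−E)²/E
symbol 1     16       15     0.0667
symbol 2     16       15     0.0667
symbol 3     15       15     0.0000
symbol 4     13       15     0.2667
symbol 5     15       15     0.0000
Sum = 0.400

0.400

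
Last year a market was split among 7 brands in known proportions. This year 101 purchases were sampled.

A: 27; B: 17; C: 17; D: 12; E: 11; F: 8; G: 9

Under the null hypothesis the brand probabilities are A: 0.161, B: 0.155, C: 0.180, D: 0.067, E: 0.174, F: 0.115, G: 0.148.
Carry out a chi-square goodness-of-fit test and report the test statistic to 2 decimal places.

17.28

Expected counts E_i = n·p_i: 101×0.161 = 16.261, 101×0.155 = 15.655, 101×0.180 = 18.18, 101×0.067 = 6.767, 101×0.174 = 17.574, 101×0.115 = 11.615, 101×0.148 = 14.948.
A: (27 − 16.261)²/16.261 = 115.326121/16.261 = 7.092
B: (17 − 15.655)²/15.655 = 1.809025/15.655 = 0.116
C: (17 − 18.18)²/18.18 = 1.3924/18.18 = 0.077
D: (12 − 6.767)²/6.767 = 27.384289/6.767 = 4.047
E: (11 − 17.574)²/17.574 = 43.217476/17.574 = 2.459
F: (8 − 11.615)²/11.615 = 13.068225/11.615 = 1.125
G: (9 − 14.948)²/14.948 = 35.378704/14.948 = 2.367
Sum = 17.28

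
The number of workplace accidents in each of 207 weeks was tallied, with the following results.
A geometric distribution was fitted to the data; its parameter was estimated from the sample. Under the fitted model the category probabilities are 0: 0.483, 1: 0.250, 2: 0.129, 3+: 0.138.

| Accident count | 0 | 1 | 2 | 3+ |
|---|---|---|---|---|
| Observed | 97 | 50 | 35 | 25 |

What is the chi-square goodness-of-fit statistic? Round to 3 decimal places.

3.171

Expected counts E_i = n·p_i: 207×0.483 = 99.981, 207×0.250 = 51.75, 207×0.129 = 26.703, 207×0.138 = 28.566.
χ² = (97−99.981)²/99.981 + (50−51.75)²/51.75 + (35−26.703)²/26.703 + (25−28.566)²/28.566
   = 0.0889 + 0.0592 + 2.5780 + 0.4452
Sum = 3.171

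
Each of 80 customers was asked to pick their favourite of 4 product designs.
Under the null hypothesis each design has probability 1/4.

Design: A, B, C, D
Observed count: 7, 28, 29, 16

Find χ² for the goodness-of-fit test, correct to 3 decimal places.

Expected count for each of the 4 categories: 80/4 = 20.
cat         O        E   (O−E)²/E
A           7       20     8.4500
B          28       20     3.2000
C          29       20     4.0500
D          16       20     0.8000
Sum = 16.500

16.500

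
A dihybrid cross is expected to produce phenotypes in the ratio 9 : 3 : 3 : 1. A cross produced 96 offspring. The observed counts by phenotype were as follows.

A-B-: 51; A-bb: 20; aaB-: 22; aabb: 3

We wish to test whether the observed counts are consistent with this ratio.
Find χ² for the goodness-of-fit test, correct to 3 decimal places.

Ratio total = 16. Expected counts: 96×9/16 = 54, 96×3/16 = 18, 96×3/16 = 18, 96×1/16 = 6.
χ² = (51−54)²/54 + (20−18)²/18 + (22−18)²/18 + (3−6)²/6
   = 0.1667 + 0.2222 + 0.8889 + 1.5000
Sum = 2.778

2.778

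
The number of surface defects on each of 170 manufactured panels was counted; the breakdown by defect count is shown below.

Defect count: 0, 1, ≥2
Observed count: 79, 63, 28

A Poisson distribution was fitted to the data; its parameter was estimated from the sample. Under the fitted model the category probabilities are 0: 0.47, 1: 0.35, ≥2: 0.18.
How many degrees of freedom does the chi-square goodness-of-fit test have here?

There are k = 3 categories and 1 parameter estimated from the data, so df = 3 − 1 − 1 = 1.

1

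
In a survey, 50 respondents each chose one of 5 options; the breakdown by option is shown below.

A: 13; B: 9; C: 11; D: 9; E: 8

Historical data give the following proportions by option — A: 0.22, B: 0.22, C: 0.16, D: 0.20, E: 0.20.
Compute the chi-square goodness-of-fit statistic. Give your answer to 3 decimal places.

Expected counts E_i = n·p_i: 50×0.22 = 11, 50×0.22 = 11, 50×0.16 = 8, 50×0.20 = 10, 50×0.20 = 10.
χ² = (13−11)²/11 + (9−11)²/11 + (11−8)²/8 + (9−10)²/10 + (8−10)²/10
   = 0.3636 + 0.3636 + 1.1250 + 0.1000 + 0.4000
Sum = 2.352

2.352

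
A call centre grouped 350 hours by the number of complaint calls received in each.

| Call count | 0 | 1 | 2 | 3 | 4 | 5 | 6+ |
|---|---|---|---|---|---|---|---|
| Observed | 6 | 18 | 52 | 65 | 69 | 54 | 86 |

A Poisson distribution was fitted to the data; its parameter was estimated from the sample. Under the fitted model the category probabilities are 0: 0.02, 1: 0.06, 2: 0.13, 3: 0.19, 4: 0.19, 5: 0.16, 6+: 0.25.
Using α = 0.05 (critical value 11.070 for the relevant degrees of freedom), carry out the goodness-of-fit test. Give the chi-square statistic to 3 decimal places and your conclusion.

Expected counts E_i = n·p_i: 350×0.02 = 7, 350×0.06 = 21, 350×0.13 = 45.5, 350×0.19 = 66.5, 350×0.19 = 66.5, 350×0.16 = 56, 350×0.25 = 87.5.
χ² = (6−7)²/7 + (18−21)²/21 + (52−45.5)²/45.5 + (65−66.5)²/66.5 + (69−66.5)²/66.5 + (54−56)²/56 + (86−87.5)²/87.5
   = 0.1429 + 0.4286 + 0.9286 + 0.0338 + 0.0940 + 0.0714 + 0.0257
Sum = 1.725
df = 5. Since 1.725 < 11.070, we do not reject H₀.

1.725; do not reject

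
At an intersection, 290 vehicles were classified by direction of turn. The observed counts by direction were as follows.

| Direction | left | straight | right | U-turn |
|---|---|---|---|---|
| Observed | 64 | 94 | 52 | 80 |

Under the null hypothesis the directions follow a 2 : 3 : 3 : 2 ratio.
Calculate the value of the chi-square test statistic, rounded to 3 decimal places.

23.609

Ratio total = 10. Expected counts: 290×2/10 = 58, 290×3/10 = 87, 290×3/10 = 87, 290×2/10 = 58.
cat           O        E   (O−E)²/E
left         64       58     0.6207
straight     94       87     0.5632
right        52       87    14.0805
U-turn       80       58     8.3448
Sum = 23.609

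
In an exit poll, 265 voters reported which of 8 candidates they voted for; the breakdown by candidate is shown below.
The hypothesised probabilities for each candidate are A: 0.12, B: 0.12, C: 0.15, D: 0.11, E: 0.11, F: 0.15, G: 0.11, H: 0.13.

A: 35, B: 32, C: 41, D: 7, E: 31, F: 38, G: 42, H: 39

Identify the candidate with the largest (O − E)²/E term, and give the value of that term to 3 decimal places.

D, 16.831

Expected counts E_i = n·p_i: 265×0.12 = 31.8, 265×0.12 = 31.8, 265×0.15 = 39.75, 265×0.11 = 29.15, 265×0.11 = 29.15, 265×0.15 = 39.75, 265×0.11 = 29.15, 265×0.13 = 34.45.
A: (35 − 31.8)²/31.8 = 10.24/31.8 = 0.3220
B: (32 − 31.8)²/31.8 = 0.04/31.8 = 0.0013
C: (41 − 39.75)²/39.75 = 1.5625/39.75 = 0.0393
D: (7 − 29.15)²/29.15 = 490.6225/29.15 = 16.8310
E: (31 − 29.15)²/29.15 = 3.4225/29.15 = 0.1174
F: (38 − 39.75)²/39.75 = 3.0625/39.75 = 0.0770
G: (42 − 29.15)²/29.15 = 165.1225/29.15 = 5.6646
H: (39 − 34.45)²/34.45 = 20.7025/34.45 = 0.6009
The largest term is for D: 16.831.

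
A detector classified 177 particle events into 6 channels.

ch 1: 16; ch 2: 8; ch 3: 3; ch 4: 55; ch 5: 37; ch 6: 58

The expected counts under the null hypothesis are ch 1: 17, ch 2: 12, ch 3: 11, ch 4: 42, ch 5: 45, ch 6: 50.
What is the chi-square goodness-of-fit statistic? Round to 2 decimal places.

χ² = (16−17)²/17 + (8−12)²/12 + (3−11)²/11 + (55−42)²/42 + (37−45)²/45 + (58−50)²/50
   = 0.059 + 1.333 + 5.818 + 4.024 + 1.422 + 1.280
Sum = 13.94

13.94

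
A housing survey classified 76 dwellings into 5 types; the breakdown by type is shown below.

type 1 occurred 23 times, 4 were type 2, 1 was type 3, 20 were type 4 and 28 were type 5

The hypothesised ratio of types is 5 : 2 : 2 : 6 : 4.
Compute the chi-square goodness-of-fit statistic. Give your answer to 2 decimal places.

Ratio total = 19. Expected counts: 76×5/19 = 20, 76×2/19 = 8, 76×2/19 = 8, 76×6/19 = 24, 76×4/19 = 16.
cat         O        E   (O−E)²/E
type 1     23       20      0.450
type 2      4        8      2.000
type 3      1        8      6.125
type 4     20       24      0.667
type 5     28       16      9.000
Sum = 18.24

18.24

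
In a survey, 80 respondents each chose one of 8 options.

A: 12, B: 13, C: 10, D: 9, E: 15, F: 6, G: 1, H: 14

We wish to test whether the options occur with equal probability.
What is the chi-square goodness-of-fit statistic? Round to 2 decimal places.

Expected count for each of the 8 categories: 80/8 = 10.
χ² = (12−10)²/10 + (13−10)²/10 + (10−10)²/10 + (9−10)²/10 + (15−10)²/10 + (6−10)²/10 + (1−10)²/10 + (14−10)²/10
   = 0.400 + 0.900 + 0.000 + 0.100 + 2.500 + 1.600 + 8.100 + 1.600
Sum = 15.20

15.20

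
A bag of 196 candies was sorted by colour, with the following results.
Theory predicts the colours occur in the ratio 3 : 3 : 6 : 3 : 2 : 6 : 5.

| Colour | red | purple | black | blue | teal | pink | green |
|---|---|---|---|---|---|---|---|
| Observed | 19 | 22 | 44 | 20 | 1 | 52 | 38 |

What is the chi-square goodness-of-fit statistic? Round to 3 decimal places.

15.090

Ratio total = 28. Expected counts: 196×3/28 = 21, 196×3/28 = 21, 196×6/28 = 42, 196×3/28 = 21, 196×2/28 = 14, 196×6/28 = 42, 196×5/28 = 35.
cat         O        E   (O−E)²/E
red        19       21     0.1905
purple     22       21     0.0476
black      44       42     0.0952
blue       20       21     0.0476
teal        1       14    12.0714
pink       52       42     2.3810
green      38       35     0.2571
Sum = 15.090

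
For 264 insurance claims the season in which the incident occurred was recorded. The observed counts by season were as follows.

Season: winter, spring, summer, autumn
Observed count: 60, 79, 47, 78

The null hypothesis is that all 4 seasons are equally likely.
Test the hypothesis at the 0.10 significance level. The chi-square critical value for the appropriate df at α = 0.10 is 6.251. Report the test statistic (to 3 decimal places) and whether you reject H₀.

10.758; reject

Expected count for each of the 4 categories: 264/4 = 66.
cat         O        E   (O−E)²/E
winter     60       66     0.5455
spring     79       66     2.5606
summer     47       66     5.4697
autumn     78       66     2.1818
Sum = 10.758
df = 3. Since 10.758 > 6.251, we reject H₀.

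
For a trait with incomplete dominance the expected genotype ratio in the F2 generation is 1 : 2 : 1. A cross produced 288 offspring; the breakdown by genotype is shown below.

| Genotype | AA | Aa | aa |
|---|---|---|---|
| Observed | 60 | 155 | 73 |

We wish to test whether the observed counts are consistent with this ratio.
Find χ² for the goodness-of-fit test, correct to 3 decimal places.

Ratio total = 4. Expected counts: 288×1/4 = 72, 288×2/4 = 144, 288×1/4 = 72.
χ² = (60−72)²/72 + (155−144)²/144 + (73−72)²/72
   = 2.0000 + 0.8403 + 0.0139
Sum = 2.854

2.854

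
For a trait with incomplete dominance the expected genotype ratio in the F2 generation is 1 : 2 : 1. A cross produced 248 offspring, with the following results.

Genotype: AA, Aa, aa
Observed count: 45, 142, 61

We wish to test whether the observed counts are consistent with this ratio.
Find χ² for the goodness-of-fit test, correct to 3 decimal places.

Ratio total = 4. Expected counts: 248×1/4 = 62, 248×2/4 = 124, 248×1/4 = 62.
cat         O        E   (O−E)²/E
AA         45       62     4.6613
Aa        142      124     2.6129
aa         61       62     0.0161
Sum = 7.290

7.290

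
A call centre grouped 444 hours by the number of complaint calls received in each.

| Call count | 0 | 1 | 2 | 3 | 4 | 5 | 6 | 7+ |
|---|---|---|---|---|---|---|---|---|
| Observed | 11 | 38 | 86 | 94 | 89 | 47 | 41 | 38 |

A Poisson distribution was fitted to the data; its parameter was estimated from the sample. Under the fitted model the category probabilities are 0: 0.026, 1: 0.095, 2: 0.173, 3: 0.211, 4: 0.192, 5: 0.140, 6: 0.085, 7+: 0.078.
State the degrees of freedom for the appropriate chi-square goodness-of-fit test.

6

There are k = 8 categories and 1 parameter estimated from the data, so df = 8 − 1 − 1 = 6.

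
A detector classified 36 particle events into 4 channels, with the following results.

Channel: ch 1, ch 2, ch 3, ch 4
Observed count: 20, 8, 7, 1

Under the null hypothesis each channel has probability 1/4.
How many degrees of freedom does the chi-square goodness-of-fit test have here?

3

There are k = 4 categories and no parameters were estimated from the data, so df = 4 − 1 = 3.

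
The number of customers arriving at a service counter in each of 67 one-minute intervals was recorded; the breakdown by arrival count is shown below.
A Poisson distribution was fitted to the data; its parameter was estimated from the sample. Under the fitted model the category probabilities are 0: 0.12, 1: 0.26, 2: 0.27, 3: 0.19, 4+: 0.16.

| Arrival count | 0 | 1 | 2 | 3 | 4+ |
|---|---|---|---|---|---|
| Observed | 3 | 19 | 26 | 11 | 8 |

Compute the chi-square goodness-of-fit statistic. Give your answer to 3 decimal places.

Expected counts E_i = n·p_i: 67×0.12 = 8.04, 67×0.26 = 17.42, 67×0.27 = 18.09, 67×0.19 = 12.73, 67×0.16 = 10.72.
cat         O        E   (O−E)²/E
0           3     8.04     3.1594
1          19    17.42     0.1433
2          26    18.09     3.4587
3          11    12.73     0.2351
4+          8    10.72     0.6901
Sum = 7.687

7.687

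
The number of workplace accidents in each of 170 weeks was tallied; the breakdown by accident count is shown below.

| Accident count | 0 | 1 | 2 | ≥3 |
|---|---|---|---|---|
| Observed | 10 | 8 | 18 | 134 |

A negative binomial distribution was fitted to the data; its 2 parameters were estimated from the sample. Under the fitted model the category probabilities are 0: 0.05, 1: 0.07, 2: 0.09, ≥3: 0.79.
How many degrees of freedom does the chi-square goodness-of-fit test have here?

There are k = 4 categories and 2 parameters estimated from the data, so df = 4 − 1 − 2 = 1.

1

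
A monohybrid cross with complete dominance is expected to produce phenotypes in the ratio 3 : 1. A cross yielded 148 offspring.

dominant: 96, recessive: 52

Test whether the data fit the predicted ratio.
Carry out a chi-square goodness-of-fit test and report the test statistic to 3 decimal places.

8.108

Ratio total = 4. Expected counts: 148×3/4 = 111, 148×1/4 = 37.
cat            O        E   (O−E)²/E
dominant      96      111     2.0270
recessive     52       37     6.0811
Sum = 8.108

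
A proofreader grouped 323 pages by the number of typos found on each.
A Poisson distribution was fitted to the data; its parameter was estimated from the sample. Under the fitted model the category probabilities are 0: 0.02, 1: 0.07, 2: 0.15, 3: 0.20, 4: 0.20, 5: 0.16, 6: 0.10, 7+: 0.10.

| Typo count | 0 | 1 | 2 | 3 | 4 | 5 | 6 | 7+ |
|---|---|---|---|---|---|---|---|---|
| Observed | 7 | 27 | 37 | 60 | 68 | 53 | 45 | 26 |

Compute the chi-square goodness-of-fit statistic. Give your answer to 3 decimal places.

Expected counts E_i = n·p_i: 323×0.02 = 6.46, 323×0.07 = 22.61, 323×0.15 = 48.45, 323×0.20 = 64.6, 323×0.20 = 64.6, 323×0.16 = 51.68, 323×0.10 = 32.3, 323×0.10 = 32.3.
0: (7 − 6.46)²/6.46 = 0.2916/6.46 = 0.0451
1: (27 − 22.61)²/22.61 = 19.2721/22.61 = 0.8524
2: (37 − 48.45)²/48.45 = 131.1025/48.45 = 2.7059
3: (60 − 64.6)²/64.6 = 21.16/64.6 = 0.3276
4: (68 − 64.6)²/64.6 = 11.56/64.6 = 0.1789
5: (53 − 51.68)²/51.68 = 1.7424/51.68 = 0.0337
6: (45 − 32.3)²/32.3 = 161.29/32.3 = 4.9935
7+: (26 − 32.3)²/32.3 = 39.69/32.3 = 1.2288
Sum = 10.366

10.366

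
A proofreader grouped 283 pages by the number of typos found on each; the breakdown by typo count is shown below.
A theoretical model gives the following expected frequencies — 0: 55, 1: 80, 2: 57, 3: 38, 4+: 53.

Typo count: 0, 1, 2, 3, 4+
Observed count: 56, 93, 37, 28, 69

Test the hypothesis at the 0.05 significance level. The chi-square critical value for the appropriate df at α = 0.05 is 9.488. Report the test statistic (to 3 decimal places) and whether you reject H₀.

χ² = (56−55)²/55 + (93−80)²/80 + (37−57)²/57 + (28−38)²/38 + (69−53)²/53
   = 0.0182 + 2.1125 + 7.0175 + 2.6316 + 4.8302
Sum = 16.610
df = 4. Since 16.610 > 9.488, we reject H₀.

16.610; reject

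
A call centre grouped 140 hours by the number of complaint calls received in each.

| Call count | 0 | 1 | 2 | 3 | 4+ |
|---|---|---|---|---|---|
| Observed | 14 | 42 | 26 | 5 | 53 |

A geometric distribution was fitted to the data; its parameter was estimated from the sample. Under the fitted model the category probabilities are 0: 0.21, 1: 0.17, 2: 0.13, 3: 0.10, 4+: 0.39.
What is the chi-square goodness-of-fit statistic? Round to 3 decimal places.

Expected counts E_i = n·p_i: 140×0.21 = 29.4, 140×0.17 = 23.8, 140×0.13 = 18.2, 140×0.10 = 14, 140×0.39 = 54.6.
0: (14 − 29.4)²/29.4 = 237.16/29.4 = 8.0667
1: (42 − 23.8)²/23.8 = 331.24/23.8 = 13.9176
2: (26 − 18.2)²/18.2 = 60.84/18.2 = 3.3429
3: (5 − 14)²/14 = 81/14 = 5.7857
4+: (53 − 54.6)²/54.6 = 2.56/54.6 = 0.0469
Sum = 31.160

31.160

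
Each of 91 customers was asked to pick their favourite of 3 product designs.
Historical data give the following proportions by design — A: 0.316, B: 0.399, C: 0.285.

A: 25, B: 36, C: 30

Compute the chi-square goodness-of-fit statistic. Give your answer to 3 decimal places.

1.130

Expected counts E_i = n·p_i: 91×0.316 = 28.756, 91×0.399 = 36.309, 91×0.285 = 25.935.
cat         O        E   (O−E)²/E
A          25   28.756     0.4906
B          36   36.309     0.0026
C          30   25.935     0.6371
Sum = 1.130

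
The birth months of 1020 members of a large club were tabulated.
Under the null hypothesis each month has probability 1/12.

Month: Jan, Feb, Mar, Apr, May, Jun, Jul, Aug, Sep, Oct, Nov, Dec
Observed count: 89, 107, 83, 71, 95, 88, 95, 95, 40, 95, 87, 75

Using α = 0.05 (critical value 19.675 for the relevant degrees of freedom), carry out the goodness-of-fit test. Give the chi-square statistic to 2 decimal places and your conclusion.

38.09; reject

Expected count for each of the 12 categories: 1020/12 = 85.
χ² = (89−85)²/85 + (107−85)²/85 + (83−85)²/85 + (71−85)²/85 + (95−85)²/85 + (88−85)²/85 + (95−85)²/85 + (95−85)²/85 + (40−85)²/85 + (95−85)²/85 + (87−85)²/85 + (75−85)²/85
   = 0.188 + 5.694 + 0.047 + 2.306 + 1.176 + 0.106 + 1.176 + 1.176 + 23.824 + 1.176 + 0.047 + 1.176
Sum = 38.09
df = 11. Since 38.09 > 19.675, we reject H₀.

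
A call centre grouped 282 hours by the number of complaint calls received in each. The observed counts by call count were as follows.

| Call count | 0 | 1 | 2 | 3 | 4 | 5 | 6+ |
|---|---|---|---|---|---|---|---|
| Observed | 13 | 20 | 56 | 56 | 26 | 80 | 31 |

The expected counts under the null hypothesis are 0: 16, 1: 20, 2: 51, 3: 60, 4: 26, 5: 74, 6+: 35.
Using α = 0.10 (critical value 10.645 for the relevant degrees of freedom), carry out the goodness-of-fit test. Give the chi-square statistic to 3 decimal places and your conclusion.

2.263; do not reject

0: (13 − 16)²/16 = 9/16 = 0.5625
1: (20 − 20)²/20 = 0/20 = 0.0000
2: (56 − 51)²/51 = 25/51 = 0.4902
3: (56 − 60)²/60 = 16/60 = 0.2667
4: (26 − 26)²/26 = 0/26 = 0.0000
5: (80 − 74)²/74 = 36/74 = 0.4865
6+: (31 − 35)²/35 = 16/35 = 0.4571
Sum = 2.263
df = 6. Since 2.263 < 10.645, we do not reject H₀.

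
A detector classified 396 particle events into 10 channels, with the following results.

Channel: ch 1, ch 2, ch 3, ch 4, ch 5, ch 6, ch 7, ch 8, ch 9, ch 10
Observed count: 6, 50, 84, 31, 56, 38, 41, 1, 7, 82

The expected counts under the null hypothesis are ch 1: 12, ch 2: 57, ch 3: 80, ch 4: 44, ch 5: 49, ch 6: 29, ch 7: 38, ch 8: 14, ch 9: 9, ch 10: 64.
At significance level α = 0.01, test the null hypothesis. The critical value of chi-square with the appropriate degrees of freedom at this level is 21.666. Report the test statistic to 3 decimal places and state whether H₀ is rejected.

ch 1: (6 − 12)²/12 = 36/12 = 3.0000
ch 2: (50 − 57)²/57 = 49/57 = 0.8596
ch 3: (84 − 80)²/80 = 16/80 = 0.2000
ch 4: (31 − 44)²/44 = 169/44 = 3.8409
ch 5: (56 − 49)²/49 = 49/49 = 1.0000
ch 6: (38 − 29)²/29 = 81/29 = 2.7931
ch 7: (41 − 38)²/38 = 9/38 = 0.2368
ch 8: (1 − 14)²/14 = 169/14 = 12.0714
ch 9: (7 − 9)²/9 = 4/9 = 0.4444
ch 10: (82 − 64)²/64 = 324/64 = 5.0625
Sum = 29.509
df = 9. Since 29.509 > 21.666, we reject H₀.

29.509; reject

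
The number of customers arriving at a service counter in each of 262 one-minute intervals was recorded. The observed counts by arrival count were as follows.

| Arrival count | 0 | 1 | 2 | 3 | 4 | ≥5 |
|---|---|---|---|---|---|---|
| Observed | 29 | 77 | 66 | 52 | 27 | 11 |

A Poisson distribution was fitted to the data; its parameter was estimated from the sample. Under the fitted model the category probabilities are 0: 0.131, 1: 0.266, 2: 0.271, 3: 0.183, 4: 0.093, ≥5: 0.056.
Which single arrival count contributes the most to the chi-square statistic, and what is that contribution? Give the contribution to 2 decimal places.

Expected counts E_i = n·p_i: 262×0.131 = 34.322, 262×0.266 = 69.692, 262×0.271 = 71.002, 262×0.183 = 47.946, 262×0.093 = 24.366, 262×0.056 = 14.672.
0: (29 − 34.322)²/34.322 = 28.323684/34.322 = 0.825
1: (77 − 69.692)²/69.692 = 53.406864/69.692 = 0.766
2: (66 − 71.002)²/71.002 = 25.020004/71.002 = 0.352
3: (52 − 47.946)²/47.946 = 16.434916/47.946 = 0.343
4: (27 − 24.366)²/24.366 = 6.937956/24.366 = 0.285
≥5: (11 − 14.672)²/14.672 = 13.483584/14.672 = 0.919
The largest term is for ≥5: 0.92.

≥5, 0.92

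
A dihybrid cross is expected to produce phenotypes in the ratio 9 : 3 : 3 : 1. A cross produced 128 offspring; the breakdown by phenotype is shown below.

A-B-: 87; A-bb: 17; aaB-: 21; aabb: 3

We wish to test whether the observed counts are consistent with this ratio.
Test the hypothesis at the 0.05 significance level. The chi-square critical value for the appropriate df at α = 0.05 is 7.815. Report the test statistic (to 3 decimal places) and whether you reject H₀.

Ratio total = 16. Expected counts: 128×9/16 = 72, 128×3/16 = 24, 128×3/16 = 24, 128×1/16 = 8.
χ² = (87−72)²/72 + (17−24)²/24 + (21−24)²/24 + (3−8)²/8
   = 3.1250 + 2.0417 + 0.3750 + 3.1250
Sum = 8.667
df = 3. Since 8.667 > 7.815, we reject H₀.

8.667; reject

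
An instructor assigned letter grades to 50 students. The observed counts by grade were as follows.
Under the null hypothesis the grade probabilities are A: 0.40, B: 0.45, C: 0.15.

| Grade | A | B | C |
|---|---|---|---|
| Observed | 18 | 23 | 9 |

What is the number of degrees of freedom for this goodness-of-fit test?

There are k = 3 categories and no parameters were estimated from the data, so df = 3 − 1 = 2.

2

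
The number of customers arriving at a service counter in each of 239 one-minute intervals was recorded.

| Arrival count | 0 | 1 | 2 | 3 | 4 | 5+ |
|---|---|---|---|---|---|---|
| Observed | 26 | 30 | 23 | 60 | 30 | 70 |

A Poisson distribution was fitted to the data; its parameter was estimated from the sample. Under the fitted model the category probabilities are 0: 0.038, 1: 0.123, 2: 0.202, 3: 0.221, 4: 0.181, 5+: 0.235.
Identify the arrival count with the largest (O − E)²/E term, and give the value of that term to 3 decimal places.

Expected counts E_i = n·p_i: 239×0.038 = 9.082, 239×0.123 = 29.397, 239×0.202 = 48.278, 239×0.221 = 52.819, 239×0.181 = 43.259, 239×0.235 = 56.165.
χ² = (26−9.082)²/9.082 + (30−29.397)²/29.397 + (23−48.278)²/48.278 + (60−52.819)²/52.819 + (30−43.259)²/43.259 + (70−56.165)²/56.165
   = 31.5149 + 0.0124 + 13.2354 + 0.9763 + 4.0639 + 3.4079
The largest term is for 0: 31.515.

0, 31.515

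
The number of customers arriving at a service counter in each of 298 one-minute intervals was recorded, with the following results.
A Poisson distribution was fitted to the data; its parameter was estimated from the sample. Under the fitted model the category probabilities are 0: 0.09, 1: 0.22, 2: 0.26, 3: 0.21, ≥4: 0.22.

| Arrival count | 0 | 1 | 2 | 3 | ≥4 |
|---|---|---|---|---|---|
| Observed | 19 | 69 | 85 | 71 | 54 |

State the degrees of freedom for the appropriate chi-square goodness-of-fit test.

3

There are k = 5 categories and 1 parameter estimated from the data, so df = 5 − 1 − 1 = 3.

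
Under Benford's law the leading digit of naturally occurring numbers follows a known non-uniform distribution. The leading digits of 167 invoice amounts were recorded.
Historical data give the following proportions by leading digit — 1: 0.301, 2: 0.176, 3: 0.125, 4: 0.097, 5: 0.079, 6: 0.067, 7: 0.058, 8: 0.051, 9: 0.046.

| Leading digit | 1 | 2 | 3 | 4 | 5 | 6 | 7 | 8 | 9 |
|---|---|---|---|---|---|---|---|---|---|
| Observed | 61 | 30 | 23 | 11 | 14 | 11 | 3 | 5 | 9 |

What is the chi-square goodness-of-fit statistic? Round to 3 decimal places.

Expected counts E_i = n·p_i: 167×0.301 = 50.267, 167×0.176 = 29.392, 167×0.125 = 20.875, 167×0.097 = 16.199, 167×0.079 = 13.193, 167×0.067 = 11.189, 167×0.058 = 9.686, 167×0.051 = 8.517, 167×0.046 = 7.682.
χ² = (61−50.267)²/50.267 + (30−29.392)²/29.392 + (23−20.875)²/20.875 + (11−16.199)²/16.199 + (14−13.193)²/13.193 + (11−11.189)²/11.189 + (3−9.686)²/9.686 + (5−8.517)²/8.517 + (9−7.682)²/7.682
   = 2.2917 + 0.0126 + 0.2163 + 1.6686 + 0.0494 + 0.0032 + 4.6152 + 1.4523 + 0.2261
Sum = 10.535

10.535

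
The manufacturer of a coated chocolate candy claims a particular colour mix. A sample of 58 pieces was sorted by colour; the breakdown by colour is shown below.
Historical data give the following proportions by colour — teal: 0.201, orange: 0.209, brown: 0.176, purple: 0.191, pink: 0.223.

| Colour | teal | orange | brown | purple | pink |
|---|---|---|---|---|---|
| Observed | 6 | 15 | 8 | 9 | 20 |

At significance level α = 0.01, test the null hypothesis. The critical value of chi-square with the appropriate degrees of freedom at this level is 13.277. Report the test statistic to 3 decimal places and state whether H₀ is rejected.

8.157; do not reject

Expected counts E_i = n·p_i: 58×0.201 = 11.658, 58×0.209 = 12.122, 58×0.176 = 10.208, 58×0.191 = 11.078, 58×0.223 = 12.934.
χ² = (6−11.658)²/11.658 + (15−12.122)²/12.122 + (8−10.208)²/10.208 + (9−11.078)²/11.078 + (20−12.934)²/12.934
   = 2.7460 + 0.6833 + 0.4776 + 0.3898 + 3.8602
Sum = 8.157
df = 4. Since 8.157 < 13.277, we do not reject H₀.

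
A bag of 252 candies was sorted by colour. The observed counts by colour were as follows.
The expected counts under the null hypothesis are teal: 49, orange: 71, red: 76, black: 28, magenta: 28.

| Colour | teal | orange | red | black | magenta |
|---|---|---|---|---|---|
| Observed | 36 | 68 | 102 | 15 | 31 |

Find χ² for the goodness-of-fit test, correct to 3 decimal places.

χ² = (36−49)²/49 + (68−71)²/71 + (102−76)²/76 + (15−28)²/28 + (31−28)²/28
   = 3.4490 + 0.1268 + 8.8947 + 6.0357 + 0.3214
Sum = 18.828

18.828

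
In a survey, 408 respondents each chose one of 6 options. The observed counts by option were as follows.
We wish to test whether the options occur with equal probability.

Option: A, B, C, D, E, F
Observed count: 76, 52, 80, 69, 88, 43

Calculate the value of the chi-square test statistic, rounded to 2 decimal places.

Under H₀ each category has probability 1/6, so each expected count is 408/6 = 68.
χ² = (76−68)²/68 + (52−68)²/68 + (80−68)²/68 + (69−68)²/68 + (88−68)²/68 + (43−68)²/68
   = 0.941 + 3.765 + 2.118 + 0.015 + 5.882 + 9.191
Sum = 21.91

21.91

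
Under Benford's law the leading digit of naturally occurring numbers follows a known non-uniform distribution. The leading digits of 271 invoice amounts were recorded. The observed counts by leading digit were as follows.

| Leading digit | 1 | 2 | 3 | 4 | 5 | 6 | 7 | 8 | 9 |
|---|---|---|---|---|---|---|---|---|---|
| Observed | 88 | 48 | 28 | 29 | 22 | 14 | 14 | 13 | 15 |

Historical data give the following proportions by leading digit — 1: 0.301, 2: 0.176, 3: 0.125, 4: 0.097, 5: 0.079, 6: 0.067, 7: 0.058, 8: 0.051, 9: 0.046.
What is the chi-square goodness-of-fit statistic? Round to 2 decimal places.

Expected counts E_i = n·p_i: 271×0.301 = 81.571, 271×0.176 = 47.696, 271×0.125 = 33.875, 271×0.097 = 26.287, 271×0.079 = 21.409, 271×0.067 = 18.157, 271×0.058 = 15.718, 271×0.051 = 13.821, 271×0.046 = 12.466.
cat         O        E   (O−E)²/E
1          88   81.571      0.507
2          48   47.696      0.002
3          28   33.875      1.019
4          29   26.287      0.280
5          22   21.409      0.016
6          14   18.157      0.952
7          14   15.718      0.188
8          13   13.821      0.049
9          15   12.466      0.515
Sum = 3.53

3.53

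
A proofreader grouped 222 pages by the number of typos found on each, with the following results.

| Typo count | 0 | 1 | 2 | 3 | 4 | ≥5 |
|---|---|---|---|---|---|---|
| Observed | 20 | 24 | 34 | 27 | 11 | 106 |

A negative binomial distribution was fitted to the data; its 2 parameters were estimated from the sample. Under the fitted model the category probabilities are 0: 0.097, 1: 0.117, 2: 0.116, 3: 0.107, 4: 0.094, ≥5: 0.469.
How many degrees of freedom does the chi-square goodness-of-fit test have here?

3

There are k = 6 categories and 2 parameters estimated from the data, so df = 6 − 1 − 2 = 3.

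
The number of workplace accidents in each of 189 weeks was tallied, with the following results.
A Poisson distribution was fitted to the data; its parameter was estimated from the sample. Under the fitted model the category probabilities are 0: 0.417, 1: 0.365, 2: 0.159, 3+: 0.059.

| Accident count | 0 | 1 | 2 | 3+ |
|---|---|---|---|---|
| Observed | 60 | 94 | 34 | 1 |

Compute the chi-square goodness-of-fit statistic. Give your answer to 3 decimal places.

23.321

Expected counts E_i = n·p_i: 189×0.417 = 78.813, 189×0.365 = 68.985, 189×0.159 = 30.051, 189×0.059 = 11.151.
cat         O        E   (O−E)²/E
0          60   78.813     4.4907
1          94   68.985     9.0708
2          34   30.051     0.5189
3+          1   11.151     9.2407
Sum = 23.321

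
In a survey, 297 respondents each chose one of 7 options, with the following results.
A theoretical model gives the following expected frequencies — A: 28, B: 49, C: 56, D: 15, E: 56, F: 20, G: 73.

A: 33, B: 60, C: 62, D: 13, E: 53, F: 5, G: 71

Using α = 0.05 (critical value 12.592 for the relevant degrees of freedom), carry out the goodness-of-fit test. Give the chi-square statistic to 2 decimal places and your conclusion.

15.74; reject

χ² = (33−28)²/28 + (60−49)²/49 + (62−56)²/56 + (13−15)²/15 + (53−56)²/56 + (5−20)²/20 + (71−73)²/73
   = 0.893 + 2.469 + 0.643 + 0.267 + 0.161 + 11.250 + 0.055
Sum = 15.74
df = 6. Since 15.74 > 12.592, we reject H₀.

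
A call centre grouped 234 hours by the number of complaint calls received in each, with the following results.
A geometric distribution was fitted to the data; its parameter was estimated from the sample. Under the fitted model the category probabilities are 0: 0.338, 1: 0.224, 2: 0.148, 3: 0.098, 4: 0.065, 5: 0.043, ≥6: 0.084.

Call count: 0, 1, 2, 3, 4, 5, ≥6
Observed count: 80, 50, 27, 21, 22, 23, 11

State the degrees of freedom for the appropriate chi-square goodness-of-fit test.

There are k = 7 categories and 1 parameter estimated from the data, so df = 7 − 1 − 1 = 5.

5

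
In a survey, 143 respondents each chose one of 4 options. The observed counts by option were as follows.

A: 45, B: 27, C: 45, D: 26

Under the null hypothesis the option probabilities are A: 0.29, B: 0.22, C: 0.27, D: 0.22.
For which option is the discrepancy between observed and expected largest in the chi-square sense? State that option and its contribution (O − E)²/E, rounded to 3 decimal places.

Expected counts E_i = n·p_i: 143×0.29 = 41.47, 143×0.22 = 31.46, 143×0.27 = 38.61, 143×0.22 = 31.46.
A: (45 − 41.47)²/41.47 = 12.4609/41.47 = 0.3005
B: (27 − 31.46)²/31.46 = 19.8916/31.46 = 0.6323
C: (45 − 38.61)²/38.61 = 40.8321/38.61 = 1.0576
D: (26 − 31.46)²/31.46 = 29.8116/31.46 = 0.9476
The largest term is for C: 1.058.

C, 1.058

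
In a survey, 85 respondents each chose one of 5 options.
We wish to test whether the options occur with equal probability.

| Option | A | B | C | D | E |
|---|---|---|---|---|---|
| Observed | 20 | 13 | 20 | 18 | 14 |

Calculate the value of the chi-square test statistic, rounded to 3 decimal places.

2.588

Under H₀ each category has probability 1/5, so each expected count is 85/5 = 17.
A: (20 − 17)²/17 = 9/17 = 0.5294
B: (13 − 17)²/17 = 16/17 = 0.9412
C: (20 − 17)²/17 = 9/17 = 0.5294
D: (18 − 17)²/17 = 1/17 = 0.0588
E: (14 − 17)²/17 = 9/17 = 0.5294
Sum = 2.588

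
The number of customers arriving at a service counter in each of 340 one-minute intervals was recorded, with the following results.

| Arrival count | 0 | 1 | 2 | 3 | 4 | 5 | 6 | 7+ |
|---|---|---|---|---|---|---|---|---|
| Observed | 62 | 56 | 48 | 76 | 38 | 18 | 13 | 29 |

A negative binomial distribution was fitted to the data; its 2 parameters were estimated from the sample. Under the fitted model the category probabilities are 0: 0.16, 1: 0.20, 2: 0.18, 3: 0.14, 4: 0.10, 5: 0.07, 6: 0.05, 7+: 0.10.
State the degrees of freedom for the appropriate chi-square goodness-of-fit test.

5

There are k = 8 categories and 2 parameters estimated from the data, so df = 8 − 1 − 2 = 5.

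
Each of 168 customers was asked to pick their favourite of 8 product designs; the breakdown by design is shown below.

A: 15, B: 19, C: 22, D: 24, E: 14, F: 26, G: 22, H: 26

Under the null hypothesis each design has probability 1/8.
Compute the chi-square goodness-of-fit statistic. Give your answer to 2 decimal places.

Under H₀ each category has probability 1/8, so each expected count is 168/8 = 21.
A: (15 − 21)²/21 = 36/21 = 1.714
B: (19 − 21)²/21 = 4/21 = 0.190
C: (22 − 21)²/21 = 1/21 = 0.048
D: (24 − 21)²/21 = 9/21 = 0.429
E: (14 − 21)²/21 = 49/21 = 2.333
F: (26 − 21)²/21 = 25/21 = 1.190
G: (22 − 21)²/21 = 1/21 = 0.048
H: (26 − 21)²/21 = 25/21 = 1.190
Sum = 7.14

7.14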